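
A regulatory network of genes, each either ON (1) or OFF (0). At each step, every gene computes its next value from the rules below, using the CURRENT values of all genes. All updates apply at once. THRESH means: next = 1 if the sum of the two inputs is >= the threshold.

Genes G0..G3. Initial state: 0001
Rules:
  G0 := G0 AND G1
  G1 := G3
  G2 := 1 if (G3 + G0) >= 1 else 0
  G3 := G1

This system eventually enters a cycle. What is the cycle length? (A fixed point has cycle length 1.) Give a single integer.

Answer: 2

Derivation:
Step 0: 0001
Step 1: G0=G0&G1=0&0=0 G1=G3=1 G2=(1+0>=1)=1 G3=G1=0 -> 0110
Step 2: G0=G0&G1=0&1=0 G1=G3=0 G2=(0+0>=1)=0 G3=G1=1 -> 0001
State from step 2 equals state from step 0 -> cycle length 2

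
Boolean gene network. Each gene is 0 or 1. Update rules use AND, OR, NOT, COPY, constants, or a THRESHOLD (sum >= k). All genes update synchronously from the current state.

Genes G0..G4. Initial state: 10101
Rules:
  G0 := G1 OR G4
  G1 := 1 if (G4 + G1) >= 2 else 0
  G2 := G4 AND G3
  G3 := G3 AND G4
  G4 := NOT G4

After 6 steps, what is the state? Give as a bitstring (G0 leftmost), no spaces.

Step 1: G0=G1|G4=0|1=1 G1=(1+0>=2)=0 G2=G4&G3=1&0=0 G3=G3&G4=0&1=0 G4=NOT G4=NOT 1=0 -> 10000
Step 2: G0=G1|G4=0|0=0 G1=(0+0>=2)=0 G2=G4&G3=0&0=0 G3=G3&G4=0&0=0 G4=NOT G4=NOT 0=1 -> 00001
Step 3: G0=G1|G4=0|1=1 G1=(1+0>=2)=0 G2=G4&G3=1&0=0 G3=G3&G4=0&1=0 G4=NOT G4=NOT 1=0 -> 10000
Step 4: G0=G1|G4=0|0=0 G1=(0+0>=2)=0 G2=G4&G3=0&0=0 G3=G3&G4=0&0=0 G4=NOT G4=NOT 0=1 -> 00001
Step 5: G0=G1|G4=0|1=1 G1=(1+0>=2)=0 G2=G4&G3=1&0=0 G3=G3&G4=0&1=0 G4=NOT G4=NOT 1=0 -> 10000
Step 6: G0=G1|G4=0|0=0 G1=(0+0>=2)=0 G2=G4&G3=0&0=0 G3=G3&G4=0&0=0 G4=NOT G4=NOT 0=1 -> 00001

00001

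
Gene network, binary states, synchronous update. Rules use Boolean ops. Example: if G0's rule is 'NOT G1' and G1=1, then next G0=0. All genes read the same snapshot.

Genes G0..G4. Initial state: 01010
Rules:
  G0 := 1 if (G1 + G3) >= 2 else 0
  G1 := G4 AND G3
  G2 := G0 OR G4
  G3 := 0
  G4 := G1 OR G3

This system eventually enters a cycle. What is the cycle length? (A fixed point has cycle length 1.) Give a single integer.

Step 0: 01010
Step 1: G0=(1+1>=2)=1 G1=G4&G3=0&1=0 G2=G0|G4=0|0=0 G3=0(const) G4=G1|G3=1|1=1 -> 10001
Step 2: G0=(0+0>=2)=0 G1=G4&G3=1&0=0 G2=G0|G4=1|1=1 G3=0(const) G4=G1|G3=0|0=0 -> 00100
Step 3: G0=(0+0>=2)=0 G1=G4&G3=0&0=0 G2=G0|G4=0|0=0 G3=0(const) G4=G1|G3=0|0=0 -> 00000
Step 4: G0=(0+0>=2)=0 G1=G4&G3=0&0=0 G2=G0|G4=0|0=0 G3=0(const) G4=G1|G3=0|0=0 -> 00000
State from step 4 equals state from step 3 -> cycle length 1

Answer: 1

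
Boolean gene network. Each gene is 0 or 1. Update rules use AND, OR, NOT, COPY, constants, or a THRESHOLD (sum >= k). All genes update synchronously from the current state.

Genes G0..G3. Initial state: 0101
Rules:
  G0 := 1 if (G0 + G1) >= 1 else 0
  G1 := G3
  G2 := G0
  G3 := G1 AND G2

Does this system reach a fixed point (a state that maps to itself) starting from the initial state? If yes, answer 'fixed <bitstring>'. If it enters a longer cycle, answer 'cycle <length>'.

Answer: fixed 1010

Derivation:
Step 0: 0101
Step 1: G0=(0+1>=1)=1 G1=G3=1 G2=G0=0 G3=G1&G2=1&0=0 -> 1100
Step 2: G0=(1+1>=1)=1 G1=G3=0 G2=G0=1 G3=G1&G2=1&0=0 -> 1010
Step 3: G0=(1+0>=1)=1 G1=G3=0 G2=G0=1 G3=G1&G2=0&1=0 -> 1010
Fixed point reached at step 2: 1010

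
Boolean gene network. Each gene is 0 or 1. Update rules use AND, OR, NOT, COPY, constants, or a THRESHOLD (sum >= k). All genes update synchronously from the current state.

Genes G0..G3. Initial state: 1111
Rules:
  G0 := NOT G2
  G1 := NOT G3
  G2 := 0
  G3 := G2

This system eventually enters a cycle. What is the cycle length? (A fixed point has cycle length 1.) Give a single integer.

Step 0: 1111
Step 1: G0=NOT G2=NOT 1=0 G1=NOT G3=NOT 1=0 G2=0(const) G3=G2=1 -> 0001
Step 2: G0=NOT G2=NOT 0=1 G1=NOT G3=NOT 1=0 G2=0(const) G3=G2=0 -> 1000
Step 3: G0=NOT G2=NOT 0=1 G1=NOT G3=NOT 0=1 G2=0(const) G3=G2=0 -> 1100
Step 4: G0=NOT G2=NOT 0=1 G1=NOT G3=NOT 0=1 G2=0(const) G3=G2=0 -> 1100
State from step 4 equals state from step 3 -> cycle length 1

Answer: 1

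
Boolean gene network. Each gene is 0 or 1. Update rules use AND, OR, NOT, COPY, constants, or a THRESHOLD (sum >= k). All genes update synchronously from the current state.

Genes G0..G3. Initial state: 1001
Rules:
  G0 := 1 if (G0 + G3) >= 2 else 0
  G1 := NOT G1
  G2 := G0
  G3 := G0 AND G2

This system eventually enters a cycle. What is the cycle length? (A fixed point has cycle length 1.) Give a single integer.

Step 0: 1001
Step 1: G0=(1+1>=2)=1 G1=NOT G1=NOT 0=1 G2=G0=1 G3=G0&G2=1&0=0 -> 1110
Step 2: G0=(1+0>=2)=0 G1=NOT G1=NOT 1=0 G2=G0=1 G3=G0&G2=1&1=1 -> 0011
Step 3: G0=(0+1>=2)=0 G1=NOT G1=NOT 0=1 G2=G0=0 G3=G0&G2=0&1=0 -> 0100
Step 4: G0=(0+0>=2)=0 G1=NOT G1=NOT 1=0 G2=G0=0 G3=G0&G2=0&0=0 -> 0000
Step 5: G0=(0+0>=2)=0 G1=NOT G1=NOT 0=1 G2=G0=0 G3=G0&G2=0&0=0 -> 0100
State from step 5 equals state from step 3 -> cycle length 2

Answer: 2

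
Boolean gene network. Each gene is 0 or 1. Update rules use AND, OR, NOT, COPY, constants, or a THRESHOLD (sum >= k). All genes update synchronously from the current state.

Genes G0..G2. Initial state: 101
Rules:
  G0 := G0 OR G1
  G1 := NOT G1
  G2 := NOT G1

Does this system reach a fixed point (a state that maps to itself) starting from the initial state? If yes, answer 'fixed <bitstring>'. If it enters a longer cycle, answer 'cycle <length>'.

Answer: cycle 2

Derivation:
Step 0: 101
Step 1: G0=G0|G1=1|0=1 G1=NOT G1=NOT 0=1 G2=NOT G1=NOT 0=1 -> 111
Step 2: G0=G0|G1=1|1=1 G1=NOT G1=NOT 1=0 G2=NOT G1=NOT 1=0 -> 100
Step 3: G0=G0|G1=1|0=1 G1=NOT G1=NOT 0=1 G2=NOT G1=NOT 0=1 -> 111
Cycle of length 2 starting at step 1 -> no fixed point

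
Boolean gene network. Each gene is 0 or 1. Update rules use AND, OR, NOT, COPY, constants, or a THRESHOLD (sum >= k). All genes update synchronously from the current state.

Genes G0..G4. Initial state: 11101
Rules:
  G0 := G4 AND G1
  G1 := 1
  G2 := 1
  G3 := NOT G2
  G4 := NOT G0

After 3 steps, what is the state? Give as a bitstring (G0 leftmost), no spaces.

Step 1: G0=G4&G1=1&1=1 G1=1(const) G2=1(const) G3=NOT G2=NOT 1=0 G4=NOT G0=NOT 1=0 -> 11100
Step 2: G0=G4&G1=0&1=0 G1=1(const) G2=1(const) G3=NOT G2=NOT 1=0 G4=NOT G0=NOT 1=0 -> 01100
Step 3: G0=G4&G1=0&1=0 G1=1(const) G2=1(const) G3=NOT G2=NOT 1=0 G4=NOT G0=NOT 0=1 -> 01101

01101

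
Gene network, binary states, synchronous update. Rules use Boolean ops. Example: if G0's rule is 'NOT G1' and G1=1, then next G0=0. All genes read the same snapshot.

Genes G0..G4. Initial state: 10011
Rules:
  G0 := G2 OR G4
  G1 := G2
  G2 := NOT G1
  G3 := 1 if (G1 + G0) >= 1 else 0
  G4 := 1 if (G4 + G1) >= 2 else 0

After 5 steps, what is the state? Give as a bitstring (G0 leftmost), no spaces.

Step 1: G0=G2|G4=0|1=1 G1=G2=0 G2=NOT G1=NOT 0=1 G3=(0+1>=1)=1 G4=(1+0>=2)=0 -> 10110
Step 2: G0=G2|G4=1|0=1 G1=G2=1 G2=NOT G1=NOT 0=1 G3=(0+1>=1)=1 G4=(0+0>=2)=0 -> 11110
Step 3: G0=G2|G4=1|0=1 G1=G2=1 G2=NOT G1=NOT 1=0 G3=(1+1>=1)=1 G4=(0+1>=2)=0 -> 11010
Step 4: G0=G2|G4=0|0=0 G1=G2=0 G2=NOT G1=NOT 1=0 G3=(1+1>=1)=1 G4=(0+1>=2)=0 -> 00010
Step 5: G0=G2|G4=0|0=0 G1=G2=0 G2=NOT G1=NOT 0=1 G3=(0+0>=1)=0 G4=(0+0>=2)=0 -> 00100

00100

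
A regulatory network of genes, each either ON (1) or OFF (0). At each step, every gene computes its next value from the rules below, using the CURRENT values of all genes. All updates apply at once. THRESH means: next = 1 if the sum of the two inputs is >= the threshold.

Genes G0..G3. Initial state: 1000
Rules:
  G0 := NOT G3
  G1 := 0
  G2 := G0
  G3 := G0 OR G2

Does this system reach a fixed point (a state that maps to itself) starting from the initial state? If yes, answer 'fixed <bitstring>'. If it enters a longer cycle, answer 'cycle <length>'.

Step 0: 1000
Step 1: G0=NOT G3=NOT 0=1 G1=0(const) G2=G0=1 G3=G0|G2=1|0=1 -> 1011
Step 2: G0=NOT G3=NOT 1=0 G1=0(const) G2=G0=1 G3=G0|G2=1|1=1 -> 0011
Step 3: G0=NOT G3=NOT 1=0 G1=0(const) G2=G0=0 G3=G0|G2=0|1=1 -> 0001
Step 4: G0=NOT G3=NOT 1=0 G1=0(const) G2=G0=0 G3=G0|G2=0|0=0 -> 0000
Step 5: G0=NOT G3=NOT 0=1 G1=0(const) G2=G0=0 G3=G0|G2=0|0=0 -> 1000
Cycle of length 5 starting at step 0 -> no fixed point

Answer: cycle 5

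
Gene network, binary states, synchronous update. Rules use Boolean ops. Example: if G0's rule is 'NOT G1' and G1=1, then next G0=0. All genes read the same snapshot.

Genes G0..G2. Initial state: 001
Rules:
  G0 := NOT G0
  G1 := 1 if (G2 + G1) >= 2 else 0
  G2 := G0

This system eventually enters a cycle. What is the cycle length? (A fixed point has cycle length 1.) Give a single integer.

Step 0: 001
Step 1: G0=NOT G0=NOT 0=1 G1=(1+0>=2)=0 G2=G0=0 -> 100
Step 2: G0=NOT G0=NOT 1=0 G1=(0+0>=2)=0 G2=G0=1 -> 001
State from step 2 equals state from step 0 -> cycle length 2

Answer: 2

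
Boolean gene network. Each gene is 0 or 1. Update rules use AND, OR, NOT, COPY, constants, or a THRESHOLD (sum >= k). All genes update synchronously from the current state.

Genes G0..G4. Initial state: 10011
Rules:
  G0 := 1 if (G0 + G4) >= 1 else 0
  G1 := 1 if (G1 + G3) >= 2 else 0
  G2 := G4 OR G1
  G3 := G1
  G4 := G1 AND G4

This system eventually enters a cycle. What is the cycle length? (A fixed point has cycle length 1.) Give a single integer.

Answer: 1

Derivation:
Step 0: 10011
Step 1: G0=(1+1>=1)=1 G1=(0+1>=2)=0 G2=G4|G1=1|0=1 G3=G1=0 G4=G1&G4=0&1=0 -> 10100
Step 2: G0=(1+0>=1)=1 G1=(0+0>=2)=0 G2=G4|G1=0|0=0 G3=G1=0 G4=G1&G4=0&0=0 -> 10000
Step 3: G0=(1+0>=1)=1 G1=(0+0>=2)=0 G2=G4|G1=0|0=0 G3=G1=0 G4=G1&G4=0&0=0 -> 10000
State from step 3 equals state from step 2 -> cycle length 1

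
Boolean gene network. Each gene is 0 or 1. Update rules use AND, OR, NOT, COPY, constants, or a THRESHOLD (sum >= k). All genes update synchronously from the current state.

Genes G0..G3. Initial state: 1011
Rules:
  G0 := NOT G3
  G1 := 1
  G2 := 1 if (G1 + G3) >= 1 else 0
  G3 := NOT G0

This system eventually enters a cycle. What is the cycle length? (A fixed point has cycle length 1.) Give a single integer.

Step 0: 1011
Step 1: G0=NOT G3=NOT 1=0 G1=1(const) G2=(0+1>=1)=1 G3=NOT G0=NOT 1=0 -> 0110
Step 2: G0=NOT G3=NOT 0=1 G1=1(const) G2=(1+0>=1)=1 G3=NOT G0=NOT 0=1 -> 1111
Step 3: G0=NOT G3=NOT 1=0 G1=1(const) G2=(1+1>=1)=1 G3=NOT G0=NOT 1=0 -> 0110
State from step 3 equals state from step 1 -> cycle length 2

Answer: 2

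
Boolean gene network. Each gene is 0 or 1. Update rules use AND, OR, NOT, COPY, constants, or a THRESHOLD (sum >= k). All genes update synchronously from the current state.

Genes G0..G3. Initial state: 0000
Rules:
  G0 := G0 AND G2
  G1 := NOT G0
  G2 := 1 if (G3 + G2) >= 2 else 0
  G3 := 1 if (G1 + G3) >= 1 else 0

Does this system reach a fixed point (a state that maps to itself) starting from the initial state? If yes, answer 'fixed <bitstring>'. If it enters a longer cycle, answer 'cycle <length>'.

Step 0: 0000
Step 1: G0=G0&G2=0&0=0 G1=NOT G0=NOT 0=1 G2=(0+0>=2)=0 G3=(0+0>=1)=0 -> 0100
Step 2: G0=G0&G2=0&0=0 G1=NOT G0=NOT 0=1 G2=(0+0>=2)=0 G3=(1+0>=1)=1 -> 0101
Step 3: G0=G0&G2=0&0=0 G1=NOT G0=NOT 0=1 G2=(1+0>=2)=0 G3=(1+1>=1)=1 -> 0101
Fixed point reached at step 2: 0101

Answer: fixed 0101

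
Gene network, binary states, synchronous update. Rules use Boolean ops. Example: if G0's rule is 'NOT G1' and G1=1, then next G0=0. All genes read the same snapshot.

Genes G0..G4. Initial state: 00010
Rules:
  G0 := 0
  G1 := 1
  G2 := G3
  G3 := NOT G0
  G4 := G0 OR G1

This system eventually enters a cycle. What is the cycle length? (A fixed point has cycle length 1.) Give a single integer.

Answer: 1

Derivation:
Step 0: 00010
Step 1: G0=0(const) G1=1(const) G2=G3=1 G3=NOT G0=NOT 0=1 G4=G0|G1=0|0=0 -> 01110
Step 2: G0=0(const) G1=1(const) G2=G3=1 G3=NOT G0=NOT 0=1 G4=G0|G1=0|1=1 -> 01111
Step 3: G0=0(const) G1=1(const) G2=G3=1 G3=NOT G0=NOT 0=1 G4=G0|G1=0|1=1 -> 01111
State from step 3 equals state from step 2 -> cycle length 1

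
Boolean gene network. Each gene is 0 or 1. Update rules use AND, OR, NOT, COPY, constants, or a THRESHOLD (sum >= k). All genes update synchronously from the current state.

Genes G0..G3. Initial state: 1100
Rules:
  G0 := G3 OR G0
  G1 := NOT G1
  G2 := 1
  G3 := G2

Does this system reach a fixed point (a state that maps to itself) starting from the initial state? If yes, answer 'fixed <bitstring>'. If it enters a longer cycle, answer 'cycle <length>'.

Step 0: 1100
Step 1: G0=G3|G0=0|1=1 G1=NOT G1=NOT 1=0 G2=1(const) G3=G2=0 -> 1010
Step 2: G0=G3|G0=0|1=1 G1=NOT G1=NOT 0=1 G2=1(const) G3=G2=1 -> 1111
Step 3: G0=G3|G0=1|1=1 G1=NOT G1=NOT 1=0 G2=1(const) G3=G2=1 -> 1011
Step 4: G0=G3|G0=1|1=1 G1=NOT G1=NOT 0=1 G2=1(const) G3=G2=1 -> 1111
Cycle of length 2 starting at step 2 -> no fixed point

Answer: cycle 2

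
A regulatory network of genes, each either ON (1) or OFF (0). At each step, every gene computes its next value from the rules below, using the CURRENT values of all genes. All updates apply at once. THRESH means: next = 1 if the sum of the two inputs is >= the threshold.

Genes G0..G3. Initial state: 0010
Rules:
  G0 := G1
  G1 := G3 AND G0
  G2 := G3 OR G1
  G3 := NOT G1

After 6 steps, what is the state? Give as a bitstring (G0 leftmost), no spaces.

Step 1: G0=G1=0 G1=G3&G0=0&0=0 G2=G3|G1=0|0=0 G3=NOT G1=NOT 0=1 -> 0001
Step 2: G0=G1=0 G1=G3&G0=1&0=0 G2=G3|G1=1|0=1 G3=NOT G1=NOT 0=1 -> 0011
Step 3: G0=G1=0 G1=G3&G0=1&0=0 G2=G3|G1=1|0=1 G3=NOT G1=NOT 0=1 -> 0011
Step 4: G0=G1=0 G1=G3&G0=1&0=0 G2=G3|G1=1|0=1 G3=NOT G1=NOT 0=1 -> 0011
Step 5: G0=G1=0 G1=G3&G0=1&0=0 G2=G3|G1=1|0=1 G3=NOT G1=NOT 0=1 -> 0011
Step 6: G0=G1=0 G1=G3&G0=1&0=0 G2=G3|G1=1|0=1 G3=NOT G1=NOT 0=1 -> 0011

0011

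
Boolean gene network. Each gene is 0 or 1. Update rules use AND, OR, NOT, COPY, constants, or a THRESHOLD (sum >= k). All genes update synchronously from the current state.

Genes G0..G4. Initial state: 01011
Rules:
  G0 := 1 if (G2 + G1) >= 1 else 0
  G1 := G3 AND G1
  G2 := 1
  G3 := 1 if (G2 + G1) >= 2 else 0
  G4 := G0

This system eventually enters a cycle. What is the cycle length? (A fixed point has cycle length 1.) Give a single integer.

Answer: 1

Derivation:
Step 0: 01011
Step 1: G0=(0+1>=1)=1 G1=G3&G1=1&1=1 G2=1(const) G3=(0+1>=2)=0 G4=G0=0 -> 11100
Step 2: G0=(1+1>=1)=1 G1=G3&G1=0&1=0 G2=1(const) G3=(1+1>=2)=1 G4=G0=1 -> 10111
Step 3: G0=(1+0>=1)=1 G1=G3&G1=1&0=0 G2=1(const) G3=(1+0>=2)=0 G4=G0=1 -> 10101
Step 4: G0=(1+0>=1)=1 G1=G3&G1=0&0=0 G2=1(const) G3=(1+0>=2)=0 G4=G0=1 -> 10101
State from step 4 equals state from step 3 -> cycle length 1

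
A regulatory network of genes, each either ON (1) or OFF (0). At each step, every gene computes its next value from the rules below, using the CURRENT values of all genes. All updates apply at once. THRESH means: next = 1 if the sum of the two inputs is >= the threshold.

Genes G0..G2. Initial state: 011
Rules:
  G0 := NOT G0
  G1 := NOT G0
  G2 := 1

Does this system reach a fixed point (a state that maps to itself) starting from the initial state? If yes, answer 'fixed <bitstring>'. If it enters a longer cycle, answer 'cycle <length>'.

Answer: cycle 2

Derivation:
Step 0: 011
Step 1: G0=NOT G0=NOT 0=1 G1=NOT G0=NOT 0=1 G2=1(const) -> 111
Step 2: G0=NOT G0=NOT 1=0 G1=NOT G0=NOT 1=0 G2=1(const) -> 001
Step 3: G0=NOT G0=NOT 0=1 G1=NOT G0=NOT 0=1 G2=1(const) -> 111
Cycle of length 2 starting at step 1 -> no fixed point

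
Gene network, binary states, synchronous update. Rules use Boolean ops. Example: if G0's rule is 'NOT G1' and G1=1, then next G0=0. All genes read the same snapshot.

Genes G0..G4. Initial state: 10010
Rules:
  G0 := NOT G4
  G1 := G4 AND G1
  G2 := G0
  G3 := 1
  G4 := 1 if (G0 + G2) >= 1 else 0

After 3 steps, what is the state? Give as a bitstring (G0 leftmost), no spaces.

Step 1: G0=NOT G4=NOT 0=1 G1=G4&G1=0&0=0 G2=G0=1 G3=1(const) G4=(1+0>=1)=1 -> 10111
Step 2: G0=NOT G4=NOT 1=0 G1=G4&G1=1&0=0 G2=G0=1 G3=1(const) G4=(1+1>=1)=1 -> 00111
Step 3: G0=NOT G4=NOT 1=0 G1=G4&G1=1&0=0 G2=G0=0 G3=1(const) G4=(0+1>=1)=1 -> 00011

00011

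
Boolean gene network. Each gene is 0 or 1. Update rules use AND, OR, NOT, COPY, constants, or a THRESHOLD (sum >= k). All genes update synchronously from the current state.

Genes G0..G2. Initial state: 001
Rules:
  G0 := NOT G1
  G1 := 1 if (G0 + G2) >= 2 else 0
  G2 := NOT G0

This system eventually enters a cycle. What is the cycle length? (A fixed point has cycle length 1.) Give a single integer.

Step 0: 001
Step 1: G0=NOT G1=NOT 0=1 G1=(0+1>=2)=0 G2=NOT G0=NOT 0=1 -> 101
Step 2: G0=NOT G1=NOT 0=1 G1=(1+1>=2)=1 G2=NOT G0=NOT 1=0 -> 110
Step 3: G0=NOT G1=NOT 1=0 G1=(1+0>=2)=0 G2=NOT G0=NOT 1=0 -> 000
Step 4: G0=NOT G1=NOT 0=1 G1=(0+0>=2)=0 G2=NOT G0=NOT 0=1 -> 101
State from step 4 equals state from step 1 -> cycle length 3

Answer: 3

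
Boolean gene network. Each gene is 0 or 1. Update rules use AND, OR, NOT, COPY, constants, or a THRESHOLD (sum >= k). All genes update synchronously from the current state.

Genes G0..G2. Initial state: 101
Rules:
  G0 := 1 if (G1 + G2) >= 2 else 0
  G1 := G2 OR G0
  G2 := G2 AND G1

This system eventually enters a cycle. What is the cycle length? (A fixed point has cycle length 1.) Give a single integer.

Answer: 1

Derivation:
Step 0: 101
Step 1: G0=(0+1>=2)=0 G1=G2|G0=1|1=1 G2=G2&G1=1&0=0 -> 010
Step 2: G0=(1+0>=2)=0 G1=G2|G0=0|0=0 G2=G2&G1=0&1=0 -> 000
Step 3: G0=(0+0>=2)=0 G1=G2|G0=0|0=0 G2=G2&G1=0&0=0 -> 000
State from step 3 equals state from step 2 -> cycle length 1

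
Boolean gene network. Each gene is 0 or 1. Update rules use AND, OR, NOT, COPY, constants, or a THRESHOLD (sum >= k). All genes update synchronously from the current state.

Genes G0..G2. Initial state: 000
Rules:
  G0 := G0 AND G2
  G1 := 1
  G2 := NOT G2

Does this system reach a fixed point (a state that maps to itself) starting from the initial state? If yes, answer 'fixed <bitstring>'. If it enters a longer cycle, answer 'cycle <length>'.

Answer: cycle 2

Derivation:
Step 0: 000
Step 1: G0=G0&G2=0&0=0 G1=1(const) G2=NOT G2=NOT 0=1 -> 011
Step 2: G0=G0&G2=0&1=0 G1=1(const) G2=NOT G2=NOT 1=0 -> 010
Step 3: G0=G0&G2=0&0=0 G1=1(const) G2=NOT G2=NOT 0=1 -> 011
Cycle of length 2 starting at step 1 -> no fixed point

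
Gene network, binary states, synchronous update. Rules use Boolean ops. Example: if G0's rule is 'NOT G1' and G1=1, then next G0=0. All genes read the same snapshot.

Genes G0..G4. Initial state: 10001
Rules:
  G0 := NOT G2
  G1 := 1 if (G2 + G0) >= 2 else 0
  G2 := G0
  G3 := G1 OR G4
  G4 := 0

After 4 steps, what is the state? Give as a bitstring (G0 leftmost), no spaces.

Step 1: G0=NOT G2=NOT 0=1 G1=(0+1>=2)=0 G2=G0=1 G3=G1|G4=0|1=1 G4=0(const) -> 10110
Step 2: G0=NOT G2=NOT 1=0 G1=(1+1>=2)=1 G2=G0=1 G3=G1|G4=0|0=0 G4=0(const) -> 01100
Step 3: G0=NOT G2=NOT 1=0 G1=(1+0>=2)=0 G2=G0=0 G3=G1|G4=1|0=1 G4=0(const) -> 00010
Step 4: G0=NOT G2=NOT 0=1 G1=(0+0>=2)=0 G2=G0=0 G3=G1|G4=0|0=0 G4=0(const) -> 10000

10000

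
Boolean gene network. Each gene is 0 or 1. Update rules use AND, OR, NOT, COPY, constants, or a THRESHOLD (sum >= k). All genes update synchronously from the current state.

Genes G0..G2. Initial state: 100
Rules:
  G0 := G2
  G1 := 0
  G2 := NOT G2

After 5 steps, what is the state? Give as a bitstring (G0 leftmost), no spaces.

Step 1: G0=G2=0 G1=0(const) G2=NOT G2=NOT 0=1 -> 001
Step 2: G0=G2=1 G1=0(const) G2=NOT G2=NOT 1=0 -> 100
Step 3: G0=G2=0 G1=0(const) G2=NOT G2=NOT 0=1 -> 001
Step 4: G0=G2=1 G1=0(const) G2=NOT G2=NOT 1=0 -> 100
Step 5: G0=G2=0 G1=0(const) G2=NOT G2=NOT 0=1 -> 001

001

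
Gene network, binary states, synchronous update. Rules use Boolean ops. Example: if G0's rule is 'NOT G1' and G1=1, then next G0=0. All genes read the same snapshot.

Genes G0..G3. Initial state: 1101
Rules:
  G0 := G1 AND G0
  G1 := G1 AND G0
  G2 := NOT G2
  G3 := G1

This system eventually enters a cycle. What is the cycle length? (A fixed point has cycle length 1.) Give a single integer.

Answer: 2

Derivation:
Step 0: 1101
Step 1: G0=G1&G0=1&1=1 G1=G1&G0=1&1=1 G2=NOT G2=NOT 0=1 G3=G1=1 -> 1111
Step 2: G0=G1&G0=1&1=1 G1=G1&G0=1&1=1 G2=NOT G2=NOT 1=0 G3=G1=1 -> 1101
State from step 2 equals state from step 0 -> cycle length 2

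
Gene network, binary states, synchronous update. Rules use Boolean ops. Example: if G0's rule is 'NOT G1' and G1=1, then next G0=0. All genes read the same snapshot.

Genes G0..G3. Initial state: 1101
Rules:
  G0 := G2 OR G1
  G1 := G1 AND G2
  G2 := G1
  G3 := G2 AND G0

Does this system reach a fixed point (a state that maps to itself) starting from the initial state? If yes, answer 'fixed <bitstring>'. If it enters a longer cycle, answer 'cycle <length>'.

Step 0: 1101
Step 1: G0=G2|G1=0|1=1 G1=G1&G2=1&0=0 G2=G1=1 G3=G2&G0=0&1=0 -> 1010
Step 2: G0=G2|G1=1|0=1 G1=G1&G2=0&1=0 G2=G1=0 G3=G2&G0=1&1=1 -> 1001
Step 3: G0=G2|G1=0|0=0 G1=G1&G2=0&0=0 G2=G1=0 G3=G2&G0=0&1=0 -> 0000
Step 4: G0=G2|G1=0|0=0 G1=G1&G2=0&0=0 G2=G1=0 G3=G2&G0=0&0=0 -> 0000
Fixed point reached at step 3: 0000

Answer: fixed 0000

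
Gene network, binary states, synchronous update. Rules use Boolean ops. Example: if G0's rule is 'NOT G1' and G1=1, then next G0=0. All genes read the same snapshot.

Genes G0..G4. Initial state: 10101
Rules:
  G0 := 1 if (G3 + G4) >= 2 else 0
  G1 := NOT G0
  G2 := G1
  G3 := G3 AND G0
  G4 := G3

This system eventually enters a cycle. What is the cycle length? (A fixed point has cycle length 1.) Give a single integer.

Step 0: 10101
Step 1: G0=(0+1>=2)=0 G1=NOT G0=NOT 1=0 G2=G1=0 G3=G3&G0=0&1=0 G4=G3=0 -> 00000
Step 2: G0=(0+0>=2)=0 G1=NOT G0=NOT 0=1 G2=G1=0 G3=G3&G0=0&0=0 G4=G3=0 -> 01000
Step 3: G0=(0+0>=2)=0 G1=NOT G0=NOT 0=1 G2=G1=1 G3=G3&G0=0&0=0 G4=G3=0 -> 01100
Step 4: G0=(0+0>=2)=0 G1=NOT G0=NOT 0=1 G2=G1=1 G3=G3&G0=0&0=0 G4=G3=0 -> 01100
State from step 4 equals state from step 3 -> cycle length 1

Answer: 1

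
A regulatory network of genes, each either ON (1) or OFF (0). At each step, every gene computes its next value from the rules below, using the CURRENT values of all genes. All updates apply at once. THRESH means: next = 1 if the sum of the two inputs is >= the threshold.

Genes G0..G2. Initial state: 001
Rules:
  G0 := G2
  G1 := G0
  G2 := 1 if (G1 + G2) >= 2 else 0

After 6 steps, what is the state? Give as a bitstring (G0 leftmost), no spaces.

Step 1: G0=G2=1 G1=G0=0 G2=(0+1>=2)=0 -> 100
Step 2: G0=G2=0 G1=G0=1 G2=(0+0>=2)=0 -> 010
Step 3: G0=G2=0 G1=G0=0 G2=(1+0>=2)=0 -> 000
Step 4: G0=G2=0 G1=G0=0 G2=(0+0>=2)=0 -> 000
Step 5: G0=G2=0 G1=G0=0 G2=(0+0>=2)=0 -> 000
Step 6: G0=G2=0 G1=G0=0 G2=(0+0>=2)=0 -> 000

000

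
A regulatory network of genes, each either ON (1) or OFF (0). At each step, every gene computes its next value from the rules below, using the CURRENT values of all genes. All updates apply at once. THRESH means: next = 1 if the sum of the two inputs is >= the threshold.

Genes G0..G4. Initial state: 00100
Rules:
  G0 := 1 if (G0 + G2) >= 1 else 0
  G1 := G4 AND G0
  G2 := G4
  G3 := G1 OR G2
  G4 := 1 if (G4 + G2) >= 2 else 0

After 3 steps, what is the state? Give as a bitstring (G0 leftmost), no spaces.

Step 1: G0=(0+1>=1)=1 G1=G4&G0=0&0=0 G2=G4=0 G3=G1|G2=0|1=1 G4=(0+1>=2)=0 -> 10010
Step 2: G0=(1+0>=1)=1 G1=G4&G0=0&1=0 G2=G4=0 G3=G1|G2=0|0=0 G4=(0+0>=2)=0 -> 10000
Step 3: G0=(1+0>=1)=1 G1=G4&G0=0&1=0 G2=G4=0 G3=G1|G2=0|0=0 G4=(0+0>=2)=0 -> 10000

10000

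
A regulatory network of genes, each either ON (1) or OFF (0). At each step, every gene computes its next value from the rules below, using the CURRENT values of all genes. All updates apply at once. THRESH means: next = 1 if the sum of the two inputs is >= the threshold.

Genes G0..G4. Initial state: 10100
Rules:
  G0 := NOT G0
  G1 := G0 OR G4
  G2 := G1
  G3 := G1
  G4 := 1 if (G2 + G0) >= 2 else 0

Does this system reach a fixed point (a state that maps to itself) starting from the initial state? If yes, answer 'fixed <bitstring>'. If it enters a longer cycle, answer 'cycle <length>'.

Answer: cycle 2

Derivation:
Step 0: 10100
Step 1: G0=NOT G0=NOT 1=0 G1=G0|G4=1|0=1 G2=G1=0 G3=G1=0 G4=(1+1>=2)=1 -> 01001
Step 2: G0=NOT G0=NOT 0=1 G1=G0|G4=0|1=1 G2=G1=1 G3=G1=1 G4=(0+0>=2)=0 -> 11110
Step 3: G0=NOT G0=NOT 1=0 G1=G0|G4=1|0=1 G2=G1=1 G3=G1=1 G4=(1+1>=2)=1 -> 01111
Step 4: G0=NOT G0=NOT 0=1 G1=G0|G4=0|1=1 G2=G1=1 G3=G1=1 G4=(1+0>=2)=0 -> 11110
Cycle of length 2 starting at step 2 -> no fixed point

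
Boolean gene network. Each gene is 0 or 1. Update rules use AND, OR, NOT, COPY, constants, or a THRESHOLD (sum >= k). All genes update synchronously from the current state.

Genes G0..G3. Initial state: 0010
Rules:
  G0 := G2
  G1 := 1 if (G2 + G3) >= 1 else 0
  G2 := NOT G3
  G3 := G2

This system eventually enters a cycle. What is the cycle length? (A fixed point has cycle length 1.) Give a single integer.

Step 0: 0010
Step 1: G0=G2=1 G1=(1+0>=1)=1 G2=NOT G3=NOT 0=1 G3=G2=1 -> 1111
Step 2: G0=G2=1 G1=(1+1>=1)=1 G2=NOT G3=NOT 1=0 G3=G2=1 -> 1101
Step 3: G0=G2=0 G1=(0+1>=1)=1 G2=NOT G3=NOT 1=0 G3=G2=0 -> 0100
Step 4: G0=G2=0 G1=(0+0>=1)=0 G2=NOT G3=NOT 0=1 G3=G2=0 -> 0010
State from step 4 equals state from step 0 -> cycle length 4

Answer: 4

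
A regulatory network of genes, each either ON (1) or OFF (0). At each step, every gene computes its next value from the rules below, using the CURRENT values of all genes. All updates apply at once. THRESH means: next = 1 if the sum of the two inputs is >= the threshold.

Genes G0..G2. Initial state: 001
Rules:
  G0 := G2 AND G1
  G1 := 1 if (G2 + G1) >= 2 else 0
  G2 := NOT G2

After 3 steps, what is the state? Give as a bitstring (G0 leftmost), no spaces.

Step 1: G0=G2&G1=1&0=0 G1=(1+0>=2)=0 G2=NOT G2=NOT 1=0 -> 000
Step 2: G0=G2&G1=0&0=0 G1=(0+0>=2)=0 G2=NOT G2=NOT 0=1 -> 001
Step 3: G0=G2&G1=1&0=0 G1=(1+0>=2)=0 G2=NOT G2=NOT 1=0 -> 000

000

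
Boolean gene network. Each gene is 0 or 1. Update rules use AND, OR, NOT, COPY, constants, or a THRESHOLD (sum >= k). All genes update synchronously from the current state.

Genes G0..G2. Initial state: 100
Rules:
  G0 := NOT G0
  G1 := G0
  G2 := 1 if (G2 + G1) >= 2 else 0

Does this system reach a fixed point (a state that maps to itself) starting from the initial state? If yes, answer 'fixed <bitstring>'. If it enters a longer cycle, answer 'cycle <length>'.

Answer: cycle 2

Derivation:
Step 0: 100
Step 1: G0=NOT G0=NOT 1=0 G1=G0=1 G2=(0+0>=2)=0 -> 010
Step 2: G0=NOT G0=NOT 0=1 G1=G0=0 G2=(0+1>=2)=0 -> 100
Cycle of length 2 starting at step 0 -> no fixed point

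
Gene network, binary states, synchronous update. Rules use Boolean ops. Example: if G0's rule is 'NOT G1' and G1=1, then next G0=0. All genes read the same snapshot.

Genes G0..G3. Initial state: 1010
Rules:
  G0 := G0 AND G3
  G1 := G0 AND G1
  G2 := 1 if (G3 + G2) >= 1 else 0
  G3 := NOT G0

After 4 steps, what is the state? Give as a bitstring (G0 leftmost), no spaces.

Step 1: G0=G0&G3=1&0=0 G1=G0&G1=1&0=0 G2=(0+1>=1)=1 G3=NOT G0=NOT 1=0 -> 0010
Step 2: G0=G0&G3=0&0=0 G1=G0&G1=0&0=0 G2=(0+1>=1)=1 G3=NOT G0=NOT 0=1 -> 0011
Step 3: G0=G0&G3=0&1=0 G1=G0&G1=0&0=0 G2=(1+1>=1)=1 G3=NOT G0=NOT 0=1 -> 0011
Step 4: G0=G0&G3=0&1=0 G1=G0&G1=0&0=0 G2=(1+1>=1)=1 G3=NOT G0=NOT 0=1 -> 0011

0011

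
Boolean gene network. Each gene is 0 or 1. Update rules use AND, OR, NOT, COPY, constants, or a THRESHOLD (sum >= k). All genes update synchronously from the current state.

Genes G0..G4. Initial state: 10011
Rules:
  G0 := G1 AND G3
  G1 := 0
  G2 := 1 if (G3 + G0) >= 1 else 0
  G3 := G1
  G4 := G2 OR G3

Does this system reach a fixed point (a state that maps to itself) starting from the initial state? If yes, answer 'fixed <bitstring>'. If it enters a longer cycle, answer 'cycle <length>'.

Step 0: 10011
Step 1: G0=G1&G3=0&1=0 G1=0(const) G2=(1+1>=1)=1 G3=G1=0 G4=G2|G3=0|1=1 -> 00101
Step 2: G0=G1&G3=0&0=0 G1=0(const) G2=(0+0>=1)=0 G3=G1=0 G4=G2|G3=1|0=1 -> 00001
Step 3: G0=G1&G3=0&0=0 G1=0(const) G2=(0+0>=1)=0 G3=G1=0 G4=G2|G3=0|0=0 -> 00000
Step 4: G0=G1&G3=0&0=0 G1=0(const) G2=(0+0>=1)=0 G3=G1=0 G4=G2|G3=0|0=0 -> 00000
Fixed point reached at step 3: 00000

Answer: fixed 00000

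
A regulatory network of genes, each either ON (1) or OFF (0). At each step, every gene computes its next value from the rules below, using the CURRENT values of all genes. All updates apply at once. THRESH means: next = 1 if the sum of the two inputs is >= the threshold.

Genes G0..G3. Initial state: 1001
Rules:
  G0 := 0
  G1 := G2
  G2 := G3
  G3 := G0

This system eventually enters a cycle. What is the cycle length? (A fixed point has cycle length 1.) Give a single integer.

Step 0: 1001
Step 1: G0=0(const) G1=G2=0 G2=G3=1 G3=G0=1 -> 0011
Step 2: G0=0(const) G1=G2=1 G2=G3=1 G3=G0=0 -> 0110
Step 3: G0=0(const) G1=G2=1 G2=G3=0 G3=G0=0 -> 0100
Step 4: G0=0(const) G1=G2=0 G2=G3=0 G3=G0=0 -> 0000
Step 5: G0=0(const) G1=G2=0 G2=G3=0 G3=G0=0 -> 0000
State from step 5 equals state from step 4 -> cycle length 1

Answer: 1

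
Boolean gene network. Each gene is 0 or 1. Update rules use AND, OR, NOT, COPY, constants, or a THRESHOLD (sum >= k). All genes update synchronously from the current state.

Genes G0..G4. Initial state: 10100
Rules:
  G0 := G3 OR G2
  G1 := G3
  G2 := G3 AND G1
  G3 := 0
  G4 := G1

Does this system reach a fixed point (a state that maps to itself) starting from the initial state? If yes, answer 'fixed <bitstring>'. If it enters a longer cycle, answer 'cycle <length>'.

Step 0: 10100
Step 1: G0=G3|G2=0|1=1 G1=G3=0 G2=G3&G1=0&0=0 G3=0(const) G4=G1=0 -> 10000
Step 2: G0=G3|G2=0|0=0 G1=G3=0 G2=G3&G1=0&0=0 G3=0(const) G4=G1=0 -> 00000
Step 3: G0=G3|G2=0|0=0 G1=G3=0 G2=G3&G1=0&0=0 G3=0(const) G4=G1=0 -> 00000
Fixed point reached at step 2: 00000

Answer: fixed 00000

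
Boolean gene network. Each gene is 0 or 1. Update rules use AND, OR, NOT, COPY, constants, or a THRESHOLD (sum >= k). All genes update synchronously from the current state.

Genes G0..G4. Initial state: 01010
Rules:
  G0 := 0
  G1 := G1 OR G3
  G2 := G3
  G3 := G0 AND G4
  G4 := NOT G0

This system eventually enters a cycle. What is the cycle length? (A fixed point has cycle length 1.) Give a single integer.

Step 0: 01010
Step 1: G0=0(const) G1=G1|G3=1|1=1 G2=G3=1 G3=G0&G4=0&0=0 G4=NOT G0=NOT 0=1 -> 01101
Step 2: G0=0(const) G1=G1|G3=1|0=1 G2=G3=0 G3=G0&G4=0&1=0 G4=NOT G0=NOT 0=1 -> 01001
Step 3: G0=0(const) G1=G1|G3=1|0=1 G2=G3=0 G3=G0&G4=0&1=0 G4=NOT G0=NOT 0=1 -> 01001
State from step 3 equals state from step 2 -> cycle length 1

Answer: 1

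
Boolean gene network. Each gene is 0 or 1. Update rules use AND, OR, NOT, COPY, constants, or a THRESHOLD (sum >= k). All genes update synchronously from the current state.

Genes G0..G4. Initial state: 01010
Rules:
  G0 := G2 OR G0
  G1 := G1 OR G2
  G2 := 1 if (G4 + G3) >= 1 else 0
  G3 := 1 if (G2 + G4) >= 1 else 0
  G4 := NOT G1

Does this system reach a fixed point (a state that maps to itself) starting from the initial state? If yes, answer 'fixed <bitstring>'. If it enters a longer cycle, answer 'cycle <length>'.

Answer: cycle 2

Derivation:
Step 0: 01010
Step 1: G0=G2|G0=0|0=0 G1=G1|G2=1|0=1 G2=(0+1>=1)=1 G3=(0+0>=1)=0 G4=NOT G1=NOT 1=0 -> 01100
Step 2: G0=G2|G0=1|0=1 G1=G1|G2=1|1=1 G2=(0+0>=1)=0 G3=(1+0>=1)=1 G4=NOT G1=NOT 1=0 -> 11010
Step 3: G0=G2|G0=0|1=1 G1=G1|G2=1|0=1 G2=(0+1>=1)=1 G3=(0+0>=1)=0 G4=NOT G1=NOT 1=0 -> 11100
Step 4: G0=G2|G0=1|1=1 G1=G1|G2=1|1=1 G2=(0+0>=1)=0 G3=(1+0>=1)=1 G4=NOT G1=NOT 1=0 -> 11010
Cycle of length 2 starting at step 2 -> no fixed point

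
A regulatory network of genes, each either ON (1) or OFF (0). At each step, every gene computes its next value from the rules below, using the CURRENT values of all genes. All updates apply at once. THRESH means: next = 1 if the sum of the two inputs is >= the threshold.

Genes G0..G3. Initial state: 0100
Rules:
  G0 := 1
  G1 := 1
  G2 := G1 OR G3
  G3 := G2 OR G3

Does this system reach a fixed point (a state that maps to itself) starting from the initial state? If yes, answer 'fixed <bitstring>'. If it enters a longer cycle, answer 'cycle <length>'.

Step 0: 0100
Step 1: G0=1(const) G1=1(const) G2=G1|G3=1|0=1 G3=G2|G3=0|0=0 -> 1110
Step 2: G0=1(const) G1=1(const) G2=G1|G3=1|0=1 G3=G2|G3=1|0=1 -> 1111
Step 3: G0=1(const) G1=1(const) G2=G1|G3=1|1=1 G3=G2|G3=1|1=1 -> 1111
Fixed point reached at step 2: 1111

Answer: fixed 1111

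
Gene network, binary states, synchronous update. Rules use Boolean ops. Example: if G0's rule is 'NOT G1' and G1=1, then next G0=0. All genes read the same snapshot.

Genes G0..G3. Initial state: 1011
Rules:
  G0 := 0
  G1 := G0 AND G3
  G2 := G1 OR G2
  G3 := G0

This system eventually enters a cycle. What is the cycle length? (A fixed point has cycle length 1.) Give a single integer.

Step 0: 1011
Step 1: G0=0(const) G1=G0&G3=1&1=1 G2=G1|G2=0|1=1 G3=G0=1 -> 0111
Step 2: G0=0(const) G1=G0&G3=0&1=0 G2=G1|G2=1|1=1 G3=G0=0 -> 0010
Step 3: G0=0(const) G1=G0&G3=0&0=0 G2=G1|G2=0|1=1 G3=G0=0 -> 0010
State from step 3 equals state from step 2 -> cycle length 1

Answer: 1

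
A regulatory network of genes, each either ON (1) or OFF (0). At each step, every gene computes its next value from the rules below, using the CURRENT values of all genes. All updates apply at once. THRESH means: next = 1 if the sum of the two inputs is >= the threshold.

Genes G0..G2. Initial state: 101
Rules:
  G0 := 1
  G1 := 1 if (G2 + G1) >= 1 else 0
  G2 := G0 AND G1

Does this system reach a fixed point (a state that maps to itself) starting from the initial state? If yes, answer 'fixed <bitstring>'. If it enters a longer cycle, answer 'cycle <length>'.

Answer: fixed 111

Derivation:
Step 0: 101
Step 1: G0=1(const) G1=(1+0>=1)=1 G2=G0&G1=1&0=0 -> 110
Step 2: G0=1(const) G1=(0+1>=1)=1 G2=G0&G1=1&1=1 -> 111
Step 3: G0=1(const) G1=(1+1>=1)=1 G2=G0&G1=1&1=1 -> 111
Fixed point reached at step 2: 111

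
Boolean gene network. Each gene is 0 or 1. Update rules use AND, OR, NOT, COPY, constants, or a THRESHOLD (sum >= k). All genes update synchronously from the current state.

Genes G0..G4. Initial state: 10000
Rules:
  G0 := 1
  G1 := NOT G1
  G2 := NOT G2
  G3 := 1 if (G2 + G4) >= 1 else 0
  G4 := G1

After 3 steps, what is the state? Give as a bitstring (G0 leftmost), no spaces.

Step 1: G0=1(const) G1=NOT G1=NOT 0=1 G2=NOT G2=NOT 0=1 G3=(0+0>=1)=0 G4=G1=0 -> 11100
Step 2: G0=1(const) G1=NOT G1=NOT 1=0 G2=NOT G2=NOT 1=0 G3=(1+0>=1)=1 G4=G1=1 -> 10011
Step 3: G0=1(const) G1=NOT G1=NOT 0=1 G2=NOT G2=NOT 0=1 G3=(0+1>=1)=1 G4=G1=0 -> 11110

11110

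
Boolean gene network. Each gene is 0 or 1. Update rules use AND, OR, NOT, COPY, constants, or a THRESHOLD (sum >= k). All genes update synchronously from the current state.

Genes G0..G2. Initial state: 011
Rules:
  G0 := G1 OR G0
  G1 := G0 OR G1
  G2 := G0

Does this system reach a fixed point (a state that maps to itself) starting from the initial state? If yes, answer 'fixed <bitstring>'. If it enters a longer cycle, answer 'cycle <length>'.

Step 0: 011
Step 1: G0=G1|G0=1|0=1 G1=G0|G1=0|1=1 G2=G0=0 -> 110
Step 2: G0=G1|G0=1|1=1 G1=G0|G1=1|1=1 G2=G0=1 -> 111
Step 3: G0=G1|G0=1|1=1 G1=G0|G1=1|1=1 G2=G0=1 -> 111
Fixed point reached at step 2: 111

Answer: fixed 111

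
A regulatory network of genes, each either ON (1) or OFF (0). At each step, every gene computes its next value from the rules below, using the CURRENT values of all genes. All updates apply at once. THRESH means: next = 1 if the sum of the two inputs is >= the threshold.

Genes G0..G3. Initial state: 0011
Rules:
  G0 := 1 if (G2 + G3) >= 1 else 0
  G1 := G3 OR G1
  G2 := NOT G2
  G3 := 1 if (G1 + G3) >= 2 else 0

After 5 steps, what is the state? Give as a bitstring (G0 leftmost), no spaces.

Step 1: G0=(1+1>=1)=1 G1=G3|G1=1|0=1 G2=NOT G2=NOT 1=0 G3=(0+1>=2)=0 -> 1100
Step 2: G0=(0+0>=1)=0 G1=G3|G1=0|1=1 G2=NOT G2=NOT 0=1 G3=(1+0>=2)=0 -> 0110
Step 3: G0=(1+0>=1)=1 G1=G3|G1=0|1=1 G2=NOT G2=NOT 1=0 G3=(1+0>=2)=0 -> 1100
Step 4: G0=(0+0>=1)=0 G1=G3|G1=0|1=1 G2=NOT G2=NOT 0=1 G3=(1+0>=2)=0 -> 0110
Step 5: G0=(1+0>=1)=1 G1=G3|G1=0|1=1 G2=NOT G2=NOT 1=0 G3=(1+0>=2)=0 -> 1100

1100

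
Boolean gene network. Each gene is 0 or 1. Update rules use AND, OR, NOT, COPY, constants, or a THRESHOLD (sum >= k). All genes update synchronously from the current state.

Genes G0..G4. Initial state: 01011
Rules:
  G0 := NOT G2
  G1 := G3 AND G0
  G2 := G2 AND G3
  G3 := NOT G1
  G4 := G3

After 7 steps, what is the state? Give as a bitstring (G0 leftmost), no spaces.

Step 1: G0=NOT G2=NOT 0=1 G1=G3&G0=1&0=0 G2=G2&G3=0&1=0 G3=NOT G1=NOT 1=0 G4=G3=1 -> 10001
Step 2: G0=NOT G2=NOT 0=1 G1=G3&G0=0&1=0 G2=G2&G3=0&0=0 G3=NOT G1=NOT 0=1 G4=G3=0 -> 10010
Step 3: G0=NOT G2=NOT 0=1 G1=G3&G0=1&1=1 G2=G2&G3=0&1=0 G3=NOT G1=NOT 0=1 G4=G3=1 -> 11011
Step 4: G0=NOT G2=NOT 0=1 G1=G3&G0=1&1=1 G2=G2&G3=0&1=0 G3=NOT G1=NOT 1=0 G4=G3=1 -> 11001
Step 5: G0=NOT G2=NOT 0=1 G1=G3&G0=0&1=0 G2=G2&G3=0&0=0 G3=NOT G1=NOT 1=0 G4=G3=0 -> 10000
Step 6: G0=NOT G2=NOT 0=1 G1=G3&G0=0&1=0 G2=G2&G3=0&0=0 G3=NOT G1=NOT 0=1 G4=G3=0 -> 10010
Step 7: G0=NOT G2=NOT 0=1 G1=G3&G0=1&1=1 G2=G2&G3=0&1=0 G3=NOT G1=NOT 0=1 G4=G3=1 -> 11011

11011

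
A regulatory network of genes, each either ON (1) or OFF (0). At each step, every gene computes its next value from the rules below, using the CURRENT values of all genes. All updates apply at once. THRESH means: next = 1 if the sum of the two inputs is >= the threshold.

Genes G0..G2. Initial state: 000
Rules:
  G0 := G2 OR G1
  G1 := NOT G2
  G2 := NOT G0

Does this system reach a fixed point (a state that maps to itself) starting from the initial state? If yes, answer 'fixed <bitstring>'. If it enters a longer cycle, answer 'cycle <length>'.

Step 0: 000
Step 1: G0=G2|G1=0|0=0 G1=NOT G2=NOT 0=1 G2=NOT G0=NOT 0=1 -> 011
Step 2: G0=G2|G1=1|1=1 G1=NOT G2=NOT 1=0 G2=NOT G0=NOT 0=1 -> 101
Step 3: G0=G2|G1=1|0=1 G1=NOT G2=NOT 1=0 G2=NOT G0=NOT 1=0 -> 100
Step 4: G0=G2|G1=0|0=0 G1=NOT G2=NOT 0=1 G2=NOT G0=NOT 1=0 -> 010
Step 5: G0=G2|G1=0|1=1 G1=NOT G2=NOT 0=1 G2=NOT G0=NOT 0=1 -> 111
Step 6: G0=G2|G1=1|1=1 G1=NOT G2=NOT 1=0 G2=NOT G0=NOT 1=0 -> 100
Cycle of length 3 starting at step 3 -> no fixed point

Answer: cycle 3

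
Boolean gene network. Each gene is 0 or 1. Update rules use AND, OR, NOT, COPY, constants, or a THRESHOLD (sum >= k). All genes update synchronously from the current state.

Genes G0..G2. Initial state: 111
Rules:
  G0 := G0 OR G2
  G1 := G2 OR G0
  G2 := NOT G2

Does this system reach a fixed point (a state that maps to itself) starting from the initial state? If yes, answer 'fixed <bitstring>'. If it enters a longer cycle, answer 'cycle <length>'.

Answer: cycle 2

Derivation:
Step 0: 111
Step 1: G0=G0|G2=1|1=1 G1=G2|G0=1|1=1 G2=NOT G2=NOT 1=0 -> 110
Step 2: G0=G0|G2=1|0=1 G1=G2|G0=0|1=1 G2=NOT G2=NOT 0=1 -> 111
Cycle of length 2 starting at step 0 -> no fixed point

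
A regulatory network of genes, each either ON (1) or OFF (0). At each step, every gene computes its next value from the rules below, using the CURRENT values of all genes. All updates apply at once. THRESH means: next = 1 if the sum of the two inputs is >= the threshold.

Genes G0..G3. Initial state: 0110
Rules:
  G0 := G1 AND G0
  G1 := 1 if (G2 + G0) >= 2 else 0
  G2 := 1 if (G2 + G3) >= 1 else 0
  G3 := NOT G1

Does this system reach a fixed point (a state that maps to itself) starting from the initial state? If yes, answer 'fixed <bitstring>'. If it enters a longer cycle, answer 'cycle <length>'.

Step 0: 0110
Step 1: G0=G1&G0=1&0=0 G1=(1+0>=2)=0 G2=(1+0>=1)=1 G3=NOT G1=NOT 1=0 -> 0010
Step 2: G0=G1&G0=0&0=0 G1=(1+0>=2)=0 G2=(1+0>=1)=1 G3=NOT G1=NOT 0=1 -> 0011
Step 3: G0=G1&G0=0&0=0 G1=(1+0>=2)=0 G2=(1+1>=1)=1 G3=NOT G1=NOT 0=1 -> 0011
Fixed point reached at step 2: 0011

Answer: fixed 0011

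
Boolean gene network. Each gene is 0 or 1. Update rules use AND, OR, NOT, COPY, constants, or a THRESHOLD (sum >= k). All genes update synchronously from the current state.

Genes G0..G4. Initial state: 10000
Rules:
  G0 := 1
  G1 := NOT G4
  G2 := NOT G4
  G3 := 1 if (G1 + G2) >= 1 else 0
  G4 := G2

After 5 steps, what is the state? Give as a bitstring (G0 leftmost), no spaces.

Step 1: G0=1(const) G1=NOT G4=NOT 0=1 G2=NOT G4=NOT 0=1 G3=(0+0>=1)=0 G4=G2=0 -> 11100
Step 2: G0=1(const) G1=NOT G4=NOT 0=1 G2=NOT G4=NOT 0=1 G3=(1+1>=1)=1 G4=G2=1 -> 11111
Step 3: G0=1(const) G1=NOT G4=NOT 1=0 G2=NOT G4=NOT 1=0 G3=(1+1>=1)=1 G4=G2=1 -> 10011
Step 4: G0=1(const) G1=NOT G4=NOT 1=0 G2=NOT G4=NOT 1=0 G3=(0+0>=1)=0 G4=G2=0 -> 10000
Step 5: G0=1(const) G1=NOT G4=NOT 0=1 G2=NOT G4=NOT 0=1 G3=(0+0>=1)=0 G4=G2=0 -> 11100

11100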